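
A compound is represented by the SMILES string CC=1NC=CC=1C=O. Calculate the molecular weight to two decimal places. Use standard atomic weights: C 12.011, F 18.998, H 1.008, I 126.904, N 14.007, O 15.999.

109.13 g/mol

First, the molecular formula is C6H7NO (counting implicit H from valence).
  C: 6 × 12.011 = 72.066
  H: 7 × 1.008 = 7.056
  N: 1 × 14.007 = 14.007
  O: 1 × 15.999 = 15.999
Sum: 6×12.011 + 7×1.008 + 1×14.007 + 1×15.999 = 109.128 → 109.13 g/mol.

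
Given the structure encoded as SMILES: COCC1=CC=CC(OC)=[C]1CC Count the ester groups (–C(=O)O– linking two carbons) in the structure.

Scan the SMILES for the ester motif — none present.
Groups that are present: 2 ether.

0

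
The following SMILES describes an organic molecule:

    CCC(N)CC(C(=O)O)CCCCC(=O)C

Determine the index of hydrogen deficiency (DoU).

2

Molecular formula: C12H23NO3.
DoU = (2C + 2 + N − H − X) / 2, where X is the halogen count and O/S are ignored.
    = (2·12 + 2 + 1 − 23 − 0) / 2 = 4 / 2 = 2.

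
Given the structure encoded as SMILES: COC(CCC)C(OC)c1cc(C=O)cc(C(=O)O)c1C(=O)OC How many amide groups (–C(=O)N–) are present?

0

Scan the SMILES for the amide motif — none present.
Groups that are present: 1 aldehyde, 1 carboxylic acid, 1 ester, 2 ether.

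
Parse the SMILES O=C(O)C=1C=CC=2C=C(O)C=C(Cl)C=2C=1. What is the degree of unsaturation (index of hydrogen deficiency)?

Degree of unsaturation = (number of rings) + (number of π bonds).
Ring closures in the SMILES: 2.
π bonds: 6 double bonds (each 1 DoU) → 6 DoU from unsaturation.
Total DoU = 2 + 6 = 8.

8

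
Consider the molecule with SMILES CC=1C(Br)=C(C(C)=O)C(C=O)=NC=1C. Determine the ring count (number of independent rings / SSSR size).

In SMILES, each pair of matching ring-closure digits denotes one ring-closing bond; the number of such bonds equals the number of independent rings.
Ring-closure bonds here: 1.

1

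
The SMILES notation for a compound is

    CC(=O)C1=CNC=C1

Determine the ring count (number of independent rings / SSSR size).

1

In SMILES, each pair of matching ring-closure digits denotes one ring-closing bond; the number of such bonds equals the number of independent rings.
Ring-closure bonds here: 1.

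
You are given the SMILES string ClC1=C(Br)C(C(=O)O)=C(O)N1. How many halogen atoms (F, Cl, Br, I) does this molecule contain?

2

Halogen atoms appear at heavy-atom positions 1, 4 (1×Br, 1×Cl).
Other groups present: 1 carboxylic acid, 1 hydroxyl.
Halogen count: 2.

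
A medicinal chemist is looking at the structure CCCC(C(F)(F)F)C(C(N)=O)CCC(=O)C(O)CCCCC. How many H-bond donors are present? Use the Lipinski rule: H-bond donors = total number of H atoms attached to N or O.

Donors: find every N or O and count the H atoms it carries.
  atom 11 (N): bond orders sum to 1 → 2 H
  atom 12 (O): bond orders sum to 2 → 0 H
  atom 16 (O): bond orders sum to 2 → 0 H
  atom 18 (O): bond orders sum to 1 → 1 H
Lipinski HBD = 3.

3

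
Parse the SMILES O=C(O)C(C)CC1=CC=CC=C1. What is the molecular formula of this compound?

C10H12O2

Walk through each heavy atom and fill implicit hydrogens from standard valence (C 4, N 3, O 2, S 2, halogen 1):
  atom 1: O, bond orders sum to 2 (valence 2) → 0 H
  atom 2: C, bond orders sum to 4 (valence 4) → 0 H
  atom 3: O, bond orders sum to 1 (valence 2) → 1 H
  atom 4: C, bond orders sum to 3 (valence 4) → 1 H
  atom 5: C, bond orders sum to 1 (valence 4) → 3 H
  atom 6: C, bond orders sum to 2 (valence 4) → 2 H
  atom 7: C, bond orders sum to 4 (valence 4) → 0 H
  atom 8: C, bond orders sum to 3 (valence 4) → 1 H
  atom 9: C, bond orders sum to 3 (valence 4) → 1 H
  atom 10: C, bond orders sum to 3 (valence 4) → 1 H
  atom 11: C, bond orders sum to 3 (valence 4) → 1 H
  atom 12: C, bond orders sum to 3 (valence 4) → 1 H
Totals → C:10, H:12, O:2.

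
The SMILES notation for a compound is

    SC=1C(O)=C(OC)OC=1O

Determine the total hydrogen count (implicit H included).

6

Walk through each heavy atom and fill implicit hydrogens from standard valence (C 4, N 3, O 2, S 2, halogen 1):
  atom 1: S, bond orders sum to 1 (valence 2) → 1 H
  atom 2: C, bond orders sum to 4 (valence 4) → 0 H
  atom 3: C, bond orders sum to 4 (valence 4) → 0 H
  atom 4: O, bond orders sum to 1 (valence 2) → 1 H
  atom 5: C, bond orders sum to 4 (valence 4) → 0 H
  atom 6: O, bond orders sum to 2 (valence 2) → 0 H
  atom 7: C, bond orders sum to 1 (valence 4) → 3 H
  atom 8: O, bond orders sum to 2 (valence 2) → 0 H
  atom 9: C, bond orders sum to 4 (valence 4) → 0 H
  atom 10: O, bond orders sum to 1 (valence 2) → 1 H
Total hydrogens: 6.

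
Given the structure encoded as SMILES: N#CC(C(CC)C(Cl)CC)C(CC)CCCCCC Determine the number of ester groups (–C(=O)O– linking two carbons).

0

Scan the SMILES for the ester motif — none present.
Groups that are present: 1 nitrile.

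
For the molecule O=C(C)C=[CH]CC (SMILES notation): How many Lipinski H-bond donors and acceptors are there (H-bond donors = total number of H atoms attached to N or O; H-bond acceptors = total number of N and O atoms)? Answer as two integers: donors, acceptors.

0, 1

Donors: find every N or O and count the H atoms it carries.
  atom 1 (O): bond orders sum to 2 → 0 H
Lipinski HBD = 0.
Acceptors: N atoms = 0, O atoms = 1 → HBA = 1.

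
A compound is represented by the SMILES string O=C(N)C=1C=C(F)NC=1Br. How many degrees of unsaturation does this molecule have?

4

Molecular formula: C5H4BrFN2O.
DoU = (2C + 2 + N − H − X) / 2, where X is the halogen count and O/S are ignored.
    = (2·5 + 2 + 2 − 4 − 2) / 2 = 8 / 2 = 4.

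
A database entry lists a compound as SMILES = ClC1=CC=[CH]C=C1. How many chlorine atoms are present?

1

Scan the SMILES for Cl atoms (remember two-letter symbols like Cl and Br are single atoms).
Chlorine count: 1.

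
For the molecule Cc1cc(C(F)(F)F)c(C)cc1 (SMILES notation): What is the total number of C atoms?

Count every carbon token in the SMILES (each C, including those in ring-closure positions and inside branches).
Carbon count: 9.

9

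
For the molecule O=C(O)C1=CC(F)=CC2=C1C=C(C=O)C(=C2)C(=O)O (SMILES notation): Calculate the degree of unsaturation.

10

Degree of unsaturation = (number of rings) + (number of π bonds).
Ring closures in the SMILES: 2.
π bonds: 8 double bonds (each 1 DoU) → 8 DoU from unsaturation.
Total DoU = 2 + 8 = 10.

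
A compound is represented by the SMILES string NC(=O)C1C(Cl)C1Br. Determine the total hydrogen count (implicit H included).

5

Walk through each heavy atom and fill implicit hydrogens from standard valence (C 4, N 3, O 2, S 2, halogen 1):
  atom 1: N, bond orders sum to 1 (valence 3) → 2 H
  atom 2: C, bond orders sum to 4 (valence 4) → 0 H
  atom 3: O, bond orders sum to 2 (valence 2) → 0 H
  atom 4: C, bond orders sum to 3 (valence 4) → 1 H
  atom 5: C, bond orders sum to 3 (valence 4) → 1 H
  atom 6: Cl (halogen, monovalent) → 0 H
  atom 7: C, bond orders sum to 3 (valence 4) → 1 H
  atom 8: Br (halogen, monovalent) → 0 H
Total hydrogens: 5.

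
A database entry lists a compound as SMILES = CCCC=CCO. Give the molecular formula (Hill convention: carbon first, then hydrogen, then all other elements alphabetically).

C6H12O

Walk through each heavy atom and fill implicit hydrogens from standard valence (C 4, N 3, O 2, S 2, halogen 1):
  atom 1: C, bond orders sum to 1 (valence 4) → 3 H
  atom 2: C, bond orders sum to 2 (valence 4) → 2 H
  atom 3: C, bond orders sum to 2 (valence 4) → 2 H
  atom 4: C, bond orders sum to 3 (valence 4) → 1 H
  atom 5: C, bond orders sum to 3 (valence 4) → 1 H
  atom 6: C, bond orders sum to 2 (valence 4) → 2 H
  atom 7: O, bond orders sum to 1 (valence 2) → 1 H
Totals → C:6, H:12, O:1.
In Hill order: C6H12O.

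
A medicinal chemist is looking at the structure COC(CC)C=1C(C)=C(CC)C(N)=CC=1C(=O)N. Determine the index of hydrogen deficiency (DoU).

5

Degree of unsaturation = (number of rings) + (number of π bonds).
Ring closures in the SMILES: 1.
π bonds: 4 double bonds (each 1 DoU) → 4 DoU from unsaturation.
Total DoU = 1 + 4 = 5.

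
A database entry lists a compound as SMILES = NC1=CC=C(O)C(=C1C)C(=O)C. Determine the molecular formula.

Walk through each heavy atom and fill implicit hydrogens from standard valence (C 4, N 3, O 2, S 2, halogen 1):
  atom 1: N, bond orders sum to 1 (valence 3) → 2 H
  atom 2: C, bond orders sum to 4 (valence 4) → 0 H
  atom 3: C, bond orders sum to 3 (valence 4) → 1 H
  atom 4: C, bond orders sum to 3 (valence 4) → 1 H
  atom 5: C, bond orders sum to 4 (valence 4) → 0 H
  atom 6: O, bond orders sum to 1 (valence 2) → 1 H
  atom 7: C, bond orders sum to 4 (valence 4) → 0 H
  atom 8: C, bond orders sum to 4 (valence 4) → 0 H
  atom 9: C, bond orders sum to 1 (valence 4) → 3 H
  atom 10: C, bond orders sum to 4 (valence 4) → 0 H
  atom 11: O, bond orders sum to 2 (valence 2) → 0 H
  atom 12: C, bond orders sum to 1 (valence 4) → 3 H
Totals → C:9, H:11, N:1, O:2.
In Hill order: C9H11NO2.

C9H11NO2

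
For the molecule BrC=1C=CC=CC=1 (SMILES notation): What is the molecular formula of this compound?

Walk through each heavy atom and fill implicit hydrogens from standard valence (C 4, N 3, O 2, S 2, halogen 1):
  atom 1: Br (halogen, monovalent) → 0 H
  atom 2: C, bond orders sum to 4 (valence 4) → 0 H
  atom 3: C, bond orders sum to 3 (valence 4) → 1 H
  atom 4: C, bond orders sum to 3 (valence 4) → 1 H
  atom 5: C, bond orders sum to 3 (valence 4) → 1 H
  atom 6: C, bond orders sum to 3 (valence 4) → 1 H
  atom 7: C, bond orders sum to 3 (valence 4) → 1 H
Totals → C:6, H:5, Br:1.

C6H5Br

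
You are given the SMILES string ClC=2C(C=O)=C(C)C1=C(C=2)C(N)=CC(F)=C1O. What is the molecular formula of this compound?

C12H9ClFNO2

Walk through each heavy atom and fill implicit hydrogens from standard valence (C 4, N 3, O 2, S 2, halogen 1):
  atom 1: Cl (halogen, monovalent) → 0 H
  atom 2: C, bond orders sum to 4 (valence 4) → 0 H
  atom 3: C, bond orders sum to 4 (valence 4) → 0 H
  atom 4: C, bond orders sum to 3 (valence 4) → 1 H
  atom 5: O, bond orders sum to 2 (valence 2) → 0 H
  atom 6: C, bond orders sum to 4 (valence 4) → 0 H
  atom 7: C, bond orders sum to 1 (valence 4) → 3 H
  atom 8: C, bond orders sum to 4 (valence 4) → 0 H
  atom 9: C, bond orders sum to 4 (valence 4) → 0 H
  atom 10: C, bond orders sum to 3 (valence 4) → 1 H
  atom 11: C, bond orders sum to 4 (valence 4) → 0 H
  atom 12: N, bond orders sum to 1 (valence 3) → 2 H
  atom 13: C, bond orders sum to 3 (valence 4) → 1 H
  atom 14: C, bond orders sum to 4 (valence 4) → 0 H
  atom 15: F (halogen, monovalent) → 0 H
  atom 16: C, bond orders sum to 4 (valence 4) → 0 H
  atom 17: O, bond orders sum to 1 (valence 2) → 1 H
Totals → C:12, H:9, Cl:1, F:1, N:1, O:2.
In Hill order: C12H9ClFNO2.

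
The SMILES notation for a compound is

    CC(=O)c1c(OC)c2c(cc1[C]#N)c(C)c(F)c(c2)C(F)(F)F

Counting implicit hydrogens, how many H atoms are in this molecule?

Walk through each heavy atom and fill implicit hydrogens from standard valence (C 4, N 3, O 2, S 2, halogen 1); for lowercase aromatic atoms, an aromatic c carries 1 H when it has two neighbours and 0 H with three, and aromatic n carries 0 H:
  atom 1: C, bond orders sum to 1 (valence 4) → 3 H
  atom 2: C, bond orders sum to 4 (valence 4) → 0 H
  atom 3: O, bond orders sum to 2 (valence 2) → 0 H
  atom 4: aromatic c, 3 neighbours → 0 H
  atom 5: aromatic c, 3 neighbours → 0 H
  atom 6: O, bond orders sum to 2 (valence 2) → 0 H
  atom 7: C, bond orders sum to 1 (valence 4) → 3 H
  atom 8: aromatic c, 3 neighbours → 0 H
  atom 9: aromatic c, 3 neighbours → 0 H
  atom 10: aromatic c, 2 neighbours → 1 H
  atom 11: aromatic c, 3 neighbours → 0 H
  atom 12: C with explicit H count 0
  atom 13: N, bond orders sum to 3 (valence 3) → 0 H
  atom 14: aromatic c, 3 neighbours → 0 H
  atom 15: C, bond orders sum to 1 (valence 4) → 3 H
  atom 16: aromatic c, 3 neighbours → 0 H
  atom 17: F (halogen, monovalent) → 0 H
  atom 18: aromatic c, 3 neighbours → 0 H
  atom 19: aromatic c, 2 neighbours → 1 H
  atom 20: C, bond orders sum to 4 (valence 4) → 0 H
  atom 21: F (halogen, monovalent) → 0 H
  atom 22: F (halogen, monovalent) → 0 H
  atom 23: F (halogen, monovalent) → 0 H
Total hydrogens: 11.

11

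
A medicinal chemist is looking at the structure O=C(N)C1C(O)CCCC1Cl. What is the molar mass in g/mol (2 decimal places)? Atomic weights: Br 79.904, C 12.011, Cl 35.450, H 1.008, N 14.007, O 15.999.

177.63 g/mol

First, the molecular formula is C7H12ClNO2 (counting implicit H from valence).
  C: 7 × 12.011 = 84.077
  Cl: 1 × 35.450 = 35.450
  H: 12 × 1.008 = 12.096
  N: 1 × 14.007 = 14.007
  O: 2 × 15.999 = 31.998
Sum: 7×12.011 + 1×35.450 + 12×1.008 + 1×14.007 + 2×15.999 = 177.628 → 177.63 g/mol.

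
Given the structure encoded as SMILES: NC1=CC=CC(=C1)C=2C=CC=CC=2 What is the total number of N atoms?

Scan the SMILES for N atoms (remember two-letter symbols like Cl and Br are single atoms).
Nitrogen count: 1.

1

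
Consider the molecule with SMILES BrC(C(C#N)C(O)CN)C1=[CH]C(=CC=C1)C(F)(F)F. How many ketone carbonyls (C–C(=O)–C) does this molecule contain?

0

Scan the SMILES for the ketone motif — none present.
Groups that are present: 1 hydroxyl, 1 nitrile, 1 primary amine.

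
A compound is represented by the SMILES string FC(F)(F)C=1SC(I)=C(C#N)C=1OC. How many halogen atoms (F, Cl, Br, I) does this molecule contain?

Halogen atoms appear at heavy-atom positions 1, 3, 4, 8 (3×F, 1×I).
Other groups present: 1 ether, 1 nitrile.
Halogen count: 4.

4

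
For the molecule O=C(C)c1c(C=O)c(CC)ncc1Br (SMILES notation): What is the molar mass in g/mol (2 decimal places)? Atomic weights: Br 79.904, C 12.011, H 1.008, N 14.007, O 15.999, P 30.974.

First, the molecular formula is C10H10BrNO2 (counting implicit H from valence).
  Br: 1 × 79.904 = 79.904
  C: 10 × 12.011 = 120.110
  H: 10 × 1.008 = 10.080
  N: 1 × 14.007 = 14.007
  O: 2 × 15.999 = 31.998
Sum: 1×79.904 + 10×12.011 + 10×1.008 + 1×14.007 + 2×15.999 = 256.099 → 256.10 g/mol.

256.10 g/mol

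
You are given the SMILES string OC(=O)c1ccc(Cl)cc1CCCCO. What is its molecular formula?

C11H13ClO3

Walk through each heavy atom and fill implicit hydrogens from standard valence (C 4, N 3, O 2, S 2, halogen 1); for lowercase aromatic atoms, an aromatic c carries 1 H when it has two neighbours and 0 H with three, and aromatic n carries 0 H:
  atom 1: O, bond orders sum to 1 (valence 2) → 1 H
  atom 2: C, bond orders sum to 4 (valence 4) → 0 H
  atom 3: O, bond orders sum to 2 (valence 2) → 0 H
  atom 4: aromatic c, 3 neighbours → 0 H
  atom 5: aromatic c, 2 neighbours → 1 H
  atom 6: aromatic c, 2 neighbours → 1 H
  atom 7: aromatic c, 3 neighbours → 0 H
  atom 8: Cl (halogen, monovalent) → 0 H
  atom 9: aromatic c, 2 neighbours → 1 H
  atom 10: aromatic c, 3 neighbours → 0 H
  atom 11: C, bond orders sum to 2 (valence 4) → 2 H
  atom 12: C, bond orders sum to 2 (valence 4) → 2 H
  atom 13: C, bond orders sum to 2 (valence 4) → 2 H
  atom 14: C, bond orders sum to 2 (valence 4) → 2 H
  atom 15: O, bond orders sum to 1 (valence 2) → 1 H
Totals → C:11, H:13, Cl:1, O:3.
In Hill order: C11H13ClO3.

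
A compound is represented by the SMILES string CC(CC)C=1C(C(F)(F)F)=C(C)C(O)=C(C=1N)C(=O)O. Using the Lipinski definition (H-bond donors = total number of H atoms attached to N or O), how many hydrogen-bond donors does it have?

4

Donors: find every N or O and count the H atoms it carries.
  atom 14 (O): bond orders sum to 1 → 1 H
  atom 17 (N): bond orders sum to 1 → 2 H
  atom 19 (O): bond orders sum to 2 → 0 H
  atom 20 (O): bond orders sum to 1 → 1 H
Lipinski HBD = 4.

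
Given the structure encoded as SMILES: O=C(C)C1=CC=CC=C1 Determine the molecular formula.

C8H8O

Walk through each heavy atom and fill implicit hydrogens from standard valence (C 4, N 3, O 2, S 2, halogen 1):
  atom 1: O, bond orders sum to 2 (valence 2) → 0 H
  atom 2: C, bond orders sum to 4 (valence 4) → 0 H
  atom 3: C, bond orders sum to 1 (valence 4) → 3 H
  atom 4: C, bond orders sum to 4 (valence 4) → 0 H
  atom 5: C, bond orders sum to 3 (valence 4) → 1 H
  atom 6: C, bond orders sum to 3 (valence 4) → 1 H
  atom 7: C, bond orders sum to 3 (valence 4) → 1 H
  atom 8: C, bond orders sum to 3 (valence 4) → 1 H
  atom 9: C, bond orders sum to 3 (valence 4) → 1 H
Totals → C:8, H:8, O:1.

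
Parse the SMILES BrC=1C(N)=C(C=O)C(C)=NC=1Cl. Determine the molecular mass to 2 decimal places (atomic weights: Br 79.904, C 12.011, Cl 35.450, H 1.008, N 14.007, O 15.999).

First, the molecular formula is C7H6BrClN2O (counting implicit H from valence).
  Br: 1 × 79.904 = 79.904
  C: 7 × 12.011 = 84.077
  Cl: 1 × 35.450 = 35.450
  H: 6 × 1.008 = 6.048
  N: 2 × 14.007 = 28.014
  O: 1 × 15.999 = 15.999
Sum: 1×79.904 + 7×12.011 + 1×35.450 + 6×1.008 + 2×14.007 + 1×15.999 = 249.492 → 249.49 g/mol.

249.49 g/mol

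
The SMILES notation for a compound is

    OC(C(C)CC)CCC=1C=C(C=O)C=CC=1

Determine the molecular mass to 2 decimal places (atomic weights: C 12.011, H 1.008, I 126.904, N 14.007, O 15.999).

220.31 g/mol

First, the molecular formula is C14H20O2 (counting implicit H from valence).
  C: 14 × 12.011 = 168.154
  H: 20 × 1.008 = 20.160
  O: 2 × 15.999 = 31.998
Sum: 14×12.011 + 20×1.008 + 2×15.999 = 220.312 → 220.31 g/mol.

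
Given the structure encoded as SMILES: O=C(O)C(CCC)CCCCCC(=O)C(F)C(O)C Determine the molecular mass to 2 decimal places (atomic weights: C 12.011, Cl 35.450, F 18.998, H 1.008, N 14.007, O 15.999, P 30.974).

First, the molecular formula is C14H25FO4 (counting implicit H from valence).
  C: 14 × 12.011 = 168.154
  F: 1 × 18.998 = 18.998
  H: 25 × 1.008 = 25.200
  O: 4 × 15.999 = 63.996
Sum: 14×12.011 + 1×18.998 + 25×1.008 + 4×15.999 = 276.348 → 276.35 g/mol.

276.35 g/mol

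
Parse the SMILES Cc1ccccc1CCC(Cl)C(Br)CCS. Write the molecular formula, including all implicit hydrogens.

C13H18BrClS

Walk through each heavy atom and fill implicit hydrogens from standard valence (C 4, N 3, O 2, S 2, halogen 1); for lowercase aromatic atoms, an aromatic c carries 1 H when it has two neighbours and 0 H with three, and aromatic n carries 0 H:
  atom 1: C, bond orders sum to 1 (valence 4) → 3 H
  atom 2: aromatic c, 3 neighbours → 0 H
  atom 3: aromatic c, 2 neighbours → 1 H
  atom 4: aromatic c, 2 neighbours → 1 H
  atom 5: aromatic c, 2 neighbours → 1 H
  atom 6: aromatic c, 2 neighbours → 1 H
  atom 7: aromatic c, 3 neighbours → 0 H
  atom 8: C, bond orders sum to 2 (valence 4) → 2 H
  atom 9: C, bond orders sum to 2 (valence 4) → 2 H
  atom 10: C, bond orders sum to 3 (valence 4) → 1 H
  atom 11: Cl (halogen, monovalent) → 0 H
  atom 12: C, bond orders sum to 3 (valence 4) → 1 H
  atom 13: Br (halogen, monovalent) → 0 H
  atom 14: C, bond orders sum to 2 (valence 4) → 2 H
  atom 15: C, bond orders sum to 2 (valence 4) → 2 H
  atom 16: S, bond orders sum to 1 (valence 2) → 1 H
Totals → C:13, H:18, Br:1, Cl:1, S:1.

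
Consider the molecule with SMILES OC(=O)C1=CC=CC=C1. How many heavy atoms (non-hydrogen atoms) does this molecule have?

Every atom symbol written in the SMILES (organic subset) is one heavy atom; implicit H are not written.
Heavy atoms by element → C:7, O:2.
Total: 9.

9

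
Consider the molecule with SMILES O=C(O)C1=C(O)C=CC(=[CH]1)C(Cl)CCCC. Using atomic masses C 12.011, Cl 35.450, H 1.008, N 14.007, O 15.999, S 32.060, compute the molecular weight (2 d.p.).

First, the molecular formula is C12H15ClO3 (counting implicit H from valence).
  C: 12 × 12.011 = 144.132
  Cl: 1 × 35.450 = 35.450
  H: 15 × 1.008 = 15.120
  O: 3 × 15.999 = 47.997
Sum: 12×12.011 + 1×35.450 + 15×1.008 + 3×15.999 = 242.699 → 242.70 g/mol.

242.70 g/mol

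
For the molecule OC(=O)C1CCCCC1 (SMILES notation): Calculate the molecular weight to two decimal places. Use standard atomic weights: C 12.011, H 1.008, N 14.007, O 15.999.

First, the molecular formula is C7H12O2 (counting implicit H from valence).
  C: 7 × 12.011 = 84.077
  H: 12 × 1.008 = 12.096
  O: 2 × 15.999 = 31.998
Sum: 7×12.011 + 12×1.008 + 2×15.999 = 128.171 → 128.17 g/mol.

128.17 g/mol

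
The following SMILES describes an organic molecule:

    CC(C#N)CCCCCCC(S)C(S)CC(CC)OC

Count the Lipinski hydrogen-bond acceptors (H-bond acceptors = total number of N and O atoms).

N atoms: 1; O atoms: 1.
Lipinski HBA = 1 + 1 = 2.

2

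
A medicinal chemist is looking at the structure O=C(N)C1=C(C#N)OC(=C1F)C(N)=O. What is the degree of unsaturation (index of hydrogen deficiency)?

7

Molecular formula: C7H4FN3O3.
DoU = (2C + 2 + N − H − X) / 2, where X is the halogen count and O/S are ignored.
    = (2·7 + 2 + 3 − 4 − 1) / 2 = 14 / 2 = 7.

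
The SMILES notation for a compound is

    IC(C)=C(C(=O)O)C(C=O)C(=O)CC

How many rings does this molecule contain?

In SMILES, each pair of matching ring-closure digits denotes one ring-closing bond; the number of such bonds equals the number of independent rings.
Ring-closure bonds here: 0.

0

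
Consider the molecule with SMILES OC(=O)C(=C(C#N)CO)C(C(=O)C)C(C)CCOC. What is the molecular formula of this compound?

C13H19NO5

Walk through each heavy atom and fill implicit hydrogens from standard valence (C 4, N 3, O 2, S 2, halogen 1):
  atom 1: O, bond orders sum to 1 (valence 2) → 1 H
  atom 2: C, bond orders sum to 4 (valence 4) → 0 H
  atom 3: O, bond orders sum to 2 (valence 2) → 0 H
  atom 4: C, bond orders sum to 4 (valence 4) → 0 H
  atom 5: C, bond orders sum to 4 (valence 4) → 0 H
  atom 6: C, bond orders sum to 4 (valence 4) → 0 H
  atom 7: N, bond orders sum to 3 (valence 3) → 0 H
  atom 8: C, bond orders sum to 2 (valence 4) → 2 H
  atom 9: O, bond orders sum to 1 (valence 2) → 1 H
  atom 10: C, bond orders sum to 3 (valence 4) → 1 H
  atom 11: C, bond orders sum to 4 (valence 4) → 0 H
  atom 12: O, bond orders sum to 2 (valence 2) → 0 H
  atom 13: C, bond orders sum to 1 (valence 4) → 3 H
  atom 14: C, bond orders sum to 3 (valence 4) → 1 H
  atom 15: C, bond orders sum to 1 (valence 4) → 3 H
  atom 16: C, bond orders sum to 2 (valence 4) → 2 H
  atom 17: C, bond orders sum to 2 (valence 4) → 2 H
  atom 18: O, bond orders sum to 2 (valence 2) → 0 H
  atom 19: C, bond orders sum to 1 (valence 4) → 3 H
Totals → C:13, H:19, N:1, O:5.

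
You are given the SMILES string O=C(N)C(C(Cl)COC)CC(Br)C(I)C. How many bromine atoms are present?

Scan the SMILES for Br atoms (remember two-letter symbols like Cl and Br are single atoms).
Bromine count: 1.

1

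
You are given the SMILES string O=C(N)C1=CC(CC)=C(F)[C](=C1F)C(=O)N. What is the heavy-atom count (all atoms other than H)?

Every atom symbol written in the SMILES (organic subset) is one heavy atom; implicit H are not written.
Heavy atoms by element → C:10, F:2, N:2, O:2.
Total: 16.

16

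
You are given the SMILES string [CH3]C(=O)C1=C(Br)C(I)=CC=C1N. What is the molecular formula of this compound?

Walk through each heavy atom and fill implicit hydrogens from standard valence (C 4, N 3, O 2, S 2, halogen 1):
  atom 1: C with explicit H count 3
  atom 2: C, bond orders sum to 4 (valence 4) → 0 H
  atom 3: O, bond orders sum to 2 (valence 2) → 0 H
  atom 4: C, bond orders sum to 4 (valence 4) → 0 H
  atom 5: C, bond orders sum to 4 (valence 4) → 0 H
  atom 6: Br (halogen, monovalent) → 0 H
  atom 7: C, bond orders sum to 4 (valence 4) → 0 H
  atom 8: I (halogen, monovalent) → 0 H
  atom 9: C, bond orders sum to 3 (valence 4) → 1 H
  atom 10: C, bond orders sum to 3 (valence 4) → 1 H
  atom 11: C, bond orders sum to 4 (valence 4) → 0 H
  atom 12: N, bond orders sum to 1 (valence 3) → 2 H
Totals → C:8, H:7, Br:1, I:1, N:1, O:1.

C8H7BrINO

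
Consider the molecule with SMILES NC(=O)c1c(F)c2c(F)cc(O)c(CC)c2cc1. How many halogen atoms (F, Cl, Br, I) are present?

Halogen atoms appear at heavy-atom positions 6, 9 (2×F).
Other groups present: 1 amide, 1 hydroxyl.
Halogen count: 2.

2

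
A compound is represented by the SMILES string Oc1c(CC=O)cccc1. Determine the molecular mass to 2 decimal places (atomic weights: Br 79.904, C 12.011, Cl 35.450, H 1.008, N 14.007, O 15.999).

First, the molecular formula is C8H8O2 (counting implicit H from valence).
  C: 8 × 12.011 = 96.088
  H: 8 × 1.008 = 8.064
  O: 2 × 15.999 = 31.998
Sum: 8×12.011 + 8×1.008 + 2×15.999 = 136.150 → 136.15 g/mol.

136.15 g/mol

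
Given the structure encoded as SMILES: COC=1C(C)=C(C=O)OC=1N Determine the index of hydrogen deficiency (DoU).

Degree of unsaturation = (number of rings) + (number of π bonds).
Ring closures in the SMILES: 1.
π bonds: 3 double bonds (each 1 DoU) → 3 DoU from unsaturation.
Total DoU = 1 + 3 = 4.

4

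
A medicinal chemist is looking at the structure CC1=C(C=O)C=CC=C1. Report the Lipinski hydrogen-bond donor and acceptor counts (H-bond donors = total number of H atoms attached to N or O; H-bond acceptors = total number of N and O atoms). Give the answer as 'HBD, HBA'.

0, 1

Donors: find every N or O and count the H atoms it carries.
  atom 5 (O): bond orders sum to 2 → 0 H
Lipinski HBD = 0.
Acceptors: N atoms = 0, O atoms = 1 → HBA = 1.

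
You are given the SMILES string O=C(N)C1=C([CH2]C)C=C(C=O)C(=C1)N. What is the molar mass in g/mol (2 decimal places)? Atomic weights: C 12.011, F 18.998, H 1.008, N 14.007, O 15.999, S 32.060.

192.22 g/mol

First, the molecular formula is C10H12N2O2 (counting implicit H from valence).
  C: 10 × 12.011 = 120.110
  H: 12 × 1.008 = 12.096
  N: 2 × 14.007 = 28.014
  O: 2 × 15.999 = 31.998
Sum: 10×12.011 + 12×1.008 + 2×14.007 + 2×15.999 = 192.218 → 192.22 g/mol.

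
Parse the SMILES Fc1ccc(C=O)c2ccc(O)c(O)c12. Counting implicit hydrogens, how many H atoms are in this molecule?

Walk through each heavy atom and fill implicit hydrogens from standard valence (C 4, N 3, O 2, S 2, halogen 1); for lowercase aromatic atoms, an aromatic c carries 1 H when it has two neighbours and 0 H with three, and aromatic n carries 0 H:
  atom 1: F (halogen, monovalent) → 0 H
  atom 2: aromatic c, 3 neighbours → 0 H
  atom 3: aromatic c, 2 neighbours → 1 H
  atom 4: aromatic c, 2 neighbours → 1 H
  atom 5: aromatic c, 3 neighbours → 0 H
  atom 6: C, bond orders sum to 3 (valence 4) → 1 H
  atom 7: O, bond orders sum to 2 (valence 2) → 0 H
  atom 8: aromatic c, 3 neighbours → 0 H
  atom 9: aromatic c, 2 neighbours → 1 H
  atom 10: aromatic c, 2 neighbours → 1 H
  atom 11: aromatic c, 3 neighbours → 0 H
  atom 12: O, bond orders sum to 1 (valence 2) → 1 H
  atom 13: aromatic c, 3 neighbours → 0 H
  atom 14: O, bond orders sum to 1 (valence 2) → 1 H
  atom 15: aromatic c, 3 neighbours → 0 H
Total hydrogens: 7.

7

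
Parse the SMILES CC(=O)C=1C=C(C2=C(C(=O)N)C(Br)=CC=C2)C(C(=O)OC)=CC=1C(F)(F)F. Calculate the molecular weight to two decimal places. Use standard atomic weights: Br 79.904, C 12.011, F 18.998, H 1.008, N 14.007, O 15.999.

First, the molecular formula is C18H13BrF3NO4 (counting implicit H from valence).
  Br: 1 × 79.904 = 79.904
  C: 18 × 12.011 = 216.198
  F: 3 × 18.998 = 56.994
  H: 13 × 1.008 = 13.104
  N: 1 × 14.007 = 14.007
  O: 4 × 15.999 = 63.996
Sum: 1×79.904 + 18×12.011 + 3×18.998 + 13×1.008 + 1×14.007 + 4×15.999 = 444.203 → 444.20 g/mol.

444.20 g/mol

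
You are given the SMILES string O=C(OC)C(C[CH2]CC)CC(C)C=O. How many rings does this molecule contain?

0

In SMILES, each pair of matching ring-closure digits denotes one ring-closing bond; the number of such bonds equals the number of independent rings.
Ring-closure bonds here: 0.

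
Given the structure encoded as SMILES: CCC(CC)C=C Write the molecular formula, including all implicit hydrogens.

C7H14

Walk through each heavy atom and fill implicit hydrogens from standard valence (C 4, N 3, O 2, S 2, halogen 1):
  atom 1: C, bond orders sum to 1 (valence 4) → 3 H
  atom 2: C, bond orders sum to 2 (valence 4) → 2 H
  atom 3: C, bond orders sum to 3 (valence 4) → 1 H
  atom 4: C, bond orders sum to 2 (valence 4) → 2 H
  atom 5: C, bond orders sum to 1 (valence 4) → 3 H
  atom 6: C, bond orders sum to 3 (valence 4) → 1 H
  atom 7: C, bond orders sum to 2 (valence 4) → 2 H
Totals → C:7, H:14.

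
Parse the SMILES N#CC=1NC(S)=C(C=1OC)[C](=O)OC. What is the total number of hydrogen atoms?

Walk through each heavy atom and fill implicit hydrogens from standard valence (C 4, N 3, O 2, S 2, halogen 1):
  atom 1: N, bond orders sum to 3 (valence 3) → 0 H
  atom 2: C, bond orders sum to 4 (valence 4) → 0 H
  atom 3: C, bond orders sum to 4 (valence 4) → 0 H
  atom 4: N, bond orders sum to 2 (valence 3) → 1 H
  atom 5: C, bond orders sum to 4 (valence 4) → 0 H
  atom 6: S, bond orders sum to 1 (valence 2) → 1 H
  atom 7: C, bond orders sum to 4 (valence 4) → 0 H
  atom 8: C, bond orders sum to 4 (valence 4) → 0 H
  atom 9: O, bond orders sum to 2 (valence 2) → 0 H
  atom 10: C, bond orders sum to 1 (valence 4) → 3 H
  atom 11: C with explicit H count 0
  atom 12: O, bond orders sum to 2 (valence 2) → 0 H
  atom 13: O, bond orders sum to 2 (valence 2) → 0 H
  atom 14: C, bond orders sum to 1 (valence 4) → 3 H
Total hydrogens: 8.

8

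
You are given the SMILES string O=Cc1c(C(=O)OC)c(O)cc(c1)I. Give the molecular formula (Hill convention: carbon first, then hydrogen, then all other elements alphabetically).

C9H7IO4

Walk through each heavy atom and fill implicit hydrogens from standard valence (C 4, N 3, O 2, S 2, halogen 1); for lowercase aromatic atoms, an aromatic c carries 1 H when it has two neighbours and 0 H with three, and aromatic n carries 0 H:
  atom 1: O, bond orders sum to 2 (valence 2) → 0 H
  atom 2: C, bond orders sum to 3 (valence 4) → 1 H
  atom 3: aromatic c, 3 neighbours → 0 H
  atom 4: aromatic c, 3 neighbours → 0 H
  atom 5: C, bond orders sum to 4 (valence 4) → 0 H
  atom 6: O, bond orders sum to 2 (valence 2) → 0 H
  atom 7: O, bond orders sum to 2 (valence 2) → 0 H
  atom 8: C, bond orders sum to 1 (valence 4) → 3 H
  atom 9: aromatic c, 3 neighbours → 0 H
  atom 10: O, bond orders sum to 1 (valence 2) → 1 H
  atom 11: aromatic c, 2 neighbours → 1 H
  atom 12: aromatic c, 3 neighbours → 0 H
  atom 13: aromatic c, 2 neighbours → 1 H
  atom 14: I (halogen, monovalent) → 0 H
Totals → C:9, H:7, I:1, O:4.
In Hill order: C9H7IO4.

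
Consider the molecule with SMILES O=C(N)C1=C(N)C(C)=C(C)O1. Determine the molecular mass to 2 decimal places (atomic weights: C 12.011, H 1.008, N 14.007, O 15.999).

154.17 g/mol

First, the molecular formula is C7H10N2O2 (counting implicit H from valence).
  C: 7 × 12.011 = 84.077
  H: 10 × 1.008 = 10.080
  N: 2 × 14.007 = 28.014
  O: 2 × 15.999 = 31.998
Sum: 7×12.011 + 10×1.008 + 2×14.007 + 2×15.999 = 154.169 → 154.17 g/mol.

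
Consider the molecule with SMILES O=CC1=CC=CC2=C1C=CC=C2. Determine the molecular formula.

C11H8O

Walk through each heavy atom and fill implicit hydrogens from standard valence (C 4, N 3, O 2, S 2, halogen 1):
  atom 1: O, bond orders sum to 2 (valence 2) → 0 H
  atom 2: C, bond orders sum to 3 (valence 4) → 1 H
  atom 3: C, bond orders sum to 4 (valence 4) → 0 H
  atom 4: C, bond orders sum to 3 (valence 4) → 1 H
  atom 5: C, bond orders sum to 3 (valence 4) → 1 H
  atom 6: C, bond orders sum to 3 (valence 4) → 1 H
  atom 7: C, bond orders sum to 4 (valence 4) → 0 H
  atom 8: C, bond orders sum to 4 (valence 4) → 0 H
  atom 9: C, bond orders sum to 3 (valence 4) → 1 H
  atom 10: C, bond orders sum to 3 (valence 4) → 1 H
  atom 11: C, bond orders sum to 3 (valence 4) → 1 H
  atom 12: C, bond orders sum to 3 (valence 4) → 1 H
Totals → C:11, H:8, O:1.
In Hill order: C11H8O.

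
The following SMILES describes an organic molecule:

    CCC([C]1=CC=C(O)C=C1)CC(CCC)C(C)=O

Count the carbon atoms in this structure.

Count every carbon token in the SMILES (each C, including those in ring-closure positions and inside branches).
Carbon count: 16.

16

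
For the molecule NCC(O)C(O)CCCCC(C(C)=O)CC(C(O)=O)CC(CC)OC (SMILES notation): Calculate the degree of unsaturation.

2

Molecular formula: C18H35NO6.
DoU = (2C + 2 + N − H − X) / 2, where X is the halogen count and O/S are ignored.
    = (2·18 + 2 + 1 − 35 − 0) / 2 = 4 / 2 = 2.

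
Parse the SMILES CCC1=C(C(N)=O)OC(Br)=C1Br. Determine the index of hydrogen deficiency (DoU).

4

Molecular formula: C7H7Br2NO2.
DoU = (2C + 2 + N − H − X) / 2, where X is the halogen count and O/S are ignored.
    = (2·7 + 2 + 1 − 7 − 2) / 2 = 8 / 2 = 4.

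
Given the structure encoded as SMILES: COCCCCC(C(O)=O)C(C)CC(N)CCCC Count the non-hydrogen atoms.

19

Every atom symbol written in the SMILES (organic subset) is one heavy atom; implicit H are not written.
Heavy atoms by element → C:15, N:1, O:3.
Total: 19.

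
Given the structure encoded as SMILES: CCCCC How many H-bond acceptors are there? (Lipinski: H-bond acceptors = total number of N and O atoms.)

0

N atoms: 0; O atoms: 0.
Lipinski HBA = 0 + 0 = 0.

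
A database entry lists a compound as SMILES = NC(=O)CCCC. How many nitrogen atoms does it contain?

Scan the SMILES for N atoms (remember two-letter symbols like Cl and Br are single atoms).
Nitrogen count: 1.

1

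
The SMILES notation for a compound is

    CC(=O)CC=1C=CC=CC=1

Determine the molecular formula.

Walk through each heavy atom and fill implicit hydrogens from standard valence (C 4, N 3, O 2, S 2, halogen 1):
  atom 1: C, bond orders sum to 1 (valence 4) → 3 H
  atom 2: C, bond orders sum to 4 (valence 4) → 0 H
  atom 3: O, bond orders sum to 2 (valence 2) → 0 H
  atom 4: C, bond orders sum to 2 (valence 4) → 2 H
  atom 5: C, bond orders sum to 4 (valence 4) → 0 H
  atom 6: C, bond orders sum to 3 (valence 4) → 1 H
  atom 7: C, bond orders sum to 3 (valence 4) → 1 H
  atom 8: C, bond orders sum to 3 (valence 4) → 1 H
  atom 9: C, bond orders sum to 3 (valence 4) → 1 H
  atom 10: C, bond orders sum to 3 (valence 4) → 1 H
Totals → C:9, H:10, O:1.
In Hill order: C9H10O.

C9H10O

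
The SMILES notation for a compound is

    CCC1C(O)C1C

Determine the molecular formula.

C6H12O

Walk through each heavy atom and fill implicit hydrogens from standard valence (C 4, N 3, O 2, S 2, halogen 1):
  atom 1: C, bond orders sum to 1 (valence 4) → 3 H
  atom 2: C, bond orders sum to 2 (valence 4) → 2 H
  atom 3: C, bond orders sum to 3 (valence 4) → 1 H
  atom 4: C, bond orders sum to 3 (valence 4) → 1 H
  atom 5: O, bond orders sum to 1 (valence 2) → 1 H
  atom 6: C, bond orders sum to 3 (valence 4) → 1 H
  atom 7: C, bond orders sum to 1 (valence 4) → 3 H
Totals → C:6, H:12, O:1.
In Hill order: C6H12O.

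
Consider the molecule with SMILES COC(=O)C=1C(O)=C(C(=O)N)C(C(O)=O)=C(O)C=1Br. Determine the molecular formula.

Walk through each heavy atom and fill implicit hydrogens from standard valence (C 4, N 3, O 2, S 2, halogen 1):
  atom 1: C, bond orders sum to 1 (valence 4) → 3 H
  atom 2: O, bond orders sum to 2 (valence 2) → 0 H
  atom 3: C, bond orders sum to 4 (valence 4) → 0 H
  atom 4: O, bond orders sum to 2 (valence 2) → 0 H
  atom 5: C, bond orders sum to 4 (valence 4) → 0 H
  atom 6: C, bond orders sum to 4 (valence 4) → 0 H
  atom 7: O, bond orders sum to 1 (valence 2) → 1 H
  atom 8: C, bond orders sum to 4 (valence 4) → 0 H
  atom 9: C, bond orders sum to 4 (valence 4) → 0 H
  atom 10: O, bond orders sum to 2 (valence 2) → 0 H
  atom 11: N, bond orders sum to 1 (valence 3) → 2 H
  atom 12: C, bond orders sum to 4 (valence 4) → 0 H
  atom 13: C, bond orders sum to 4 (valence 4) → 0 H
  atom 14: O, bond orders sum to 1 (valence 2) → 1 H
  atom 15: O, bond orders sum to 2 (valence 2) → 0 H
  atom 16: C, bond orders sum to 4 (valence 4) → 0 H
  atom 17: O, bond orders sum to 1 (valence 2) → 1 H
  atom 18: C, bond orders sum to 4 (valence 4) → 0 H
  atom 19: Br (halogen, monovalent) → 0 H
Totals → C:10, H:8, Br:1, N:1, O:7.
In Hill order: C10H8BrNO7.

C10H8BrNO7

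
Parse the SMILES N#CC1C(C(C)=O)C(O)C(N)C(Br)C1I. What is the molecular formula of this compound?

Walk through each heavy atom and fill implicit hydrogens from standard valence (C 4, N 3, O 2, S 2, halogen 1):
  atom 1: N, bond orders sum to 3 (valence 3) → 0 H
  atom 2: C, bond orders sum to 4 (valence 4) → 0 H
  atom 3: C, bond orders sum to 3 (valence 4) → 1 H
  atom 4: C, bond orders sum to 3 (valence 4) → 1 H
  atom 5: C, bond orders sum to 4 (valence 4) → 0 H
  atom 6: C, bond orders sum to 1 (valence 4) → 3 H
  atom 7: O, bond orders sum to 2 (valence 2) → 0 H
  atom 8: C, bond orders sum to 3 (valence 4) → 1 H
  atom 9: O, bond orders sum to 1 (valence 2) → 1 H
  atom 10: C, bond orders sum to 3 (valence 4) → 1 H
  atom 11: N, bond orders sum to 1 (valence 3) → 2 H
  atom 12: C, bond orders sum to 3 (valence 4) → 1 H
  atom 13: Br (halogen, monovalent) → 0 H
  atom 14: C, bond orders sum to 3 (valence 4) → 1 H
  atom 15: I (halogen, monovalent) → 0 H
Totals → C:9, H:12, Br:1, I:1, N:2, O:2.
In Hill order: C9H12BrIN2O2.

C9H12BrIN2O2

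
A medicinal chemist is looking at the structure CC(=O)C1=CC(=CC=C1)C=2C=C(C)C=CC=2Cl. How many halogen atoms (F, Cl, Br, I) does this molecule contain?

Halogen atoms appear at heavy-atom position 17 (1×Cl).
Other groups present: 1 ketone.
Halogen count: 1.

1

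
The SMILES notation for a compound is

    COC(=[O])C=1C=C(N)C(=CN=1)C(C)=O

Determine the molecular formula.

C9H10N2O3

Walk through each heavy atom and fill implicit hydrogens from standard valence (C 4, N 3, O 2, S 2, halogen 1):
  atom 1: C, bond orders sum to 1 (valence 4) → 3 H
  atom 2: O, bond orders sum to 2 (valence 2) → 0 H
  atom 3: C, bond orders sum to 4 (valence 4) → 0 H
  atom 4: O with explicit H count 0
  atom 5: C, bond orders sum to 4 (valence 4) → 0 H
  atom 6: C, bond orders sum to 3 (valence 4) → 1 H
  atom 7: C, bond orders sum to 4 (valence 4) → 0 H
  atom 8: N, bond orders sum to 1 (valence 3) → 2 H
  atom 9: C, bond orders sum to 4 (valence 4) → 0 H
  atom 10: C, bond orders sum to 3 (valence 4) → 1 H
  atom 11: N, bond orders sum to 3 (valence 3) → 0 H
  atom 12: C, bond orders sum to 4 (valence 4) → 0 H
  atom 13: C, bond orders sum to 1 (valence 4) → 3 H
  atom 14: O, bond orders sum to 2 (valence 2) → 0 H
Totals → C:9, H:10, N:2, O:3.
In Hill order: C9H10N2O3.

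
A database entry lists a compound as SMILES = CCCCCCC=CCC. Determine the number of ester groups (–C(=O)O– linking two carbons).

0

Scan the SMILES for the ester motif — none present.
Groups that are present: 1 alkene.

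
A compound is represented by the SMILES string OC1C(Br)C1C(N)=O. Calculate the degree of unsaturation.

2

Degree of unsaturation = (number of rings) + (number of π bonds).
Ring closures in the SMILES: 1.
π bonds: 1 double bond (each 1 DoU) → 1 DoU from unsaturation.
Total DoU = 1 + 1 = 2.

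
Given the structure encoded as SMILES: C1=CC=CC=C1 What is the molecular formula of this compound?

Walk through each heavy atom and fill implicit hydrogens from standard valence (C 4, N 3, O 2, S 2, halogen 1):
  atom 1: C, bond orders sum to 3 (valence 4) → 1 H
  atom 2: C, bond orders sum to 3 (valence 4) → 1 H
  atom 3: C, bond orders sum to 3 (valence 4) → 1 H
  atom 4: C, bond orders sum to 3 (valence 4) → 1 H
  atom 5: C, bond orders sum to 3 (valence 4) → 1 H
  atom 6: C, bond orders sum to 3 (valence 4) → 1 H
Totals → C:6, H:6.

C6H6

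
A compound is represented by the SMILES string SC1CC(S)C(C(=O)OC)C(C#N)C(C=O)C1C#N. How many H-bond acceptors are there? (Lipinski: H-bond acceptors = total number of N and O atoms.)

5

N atoms: 2; O atoms: 3.
Lipinski HBA = 2 + 3 = 5.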